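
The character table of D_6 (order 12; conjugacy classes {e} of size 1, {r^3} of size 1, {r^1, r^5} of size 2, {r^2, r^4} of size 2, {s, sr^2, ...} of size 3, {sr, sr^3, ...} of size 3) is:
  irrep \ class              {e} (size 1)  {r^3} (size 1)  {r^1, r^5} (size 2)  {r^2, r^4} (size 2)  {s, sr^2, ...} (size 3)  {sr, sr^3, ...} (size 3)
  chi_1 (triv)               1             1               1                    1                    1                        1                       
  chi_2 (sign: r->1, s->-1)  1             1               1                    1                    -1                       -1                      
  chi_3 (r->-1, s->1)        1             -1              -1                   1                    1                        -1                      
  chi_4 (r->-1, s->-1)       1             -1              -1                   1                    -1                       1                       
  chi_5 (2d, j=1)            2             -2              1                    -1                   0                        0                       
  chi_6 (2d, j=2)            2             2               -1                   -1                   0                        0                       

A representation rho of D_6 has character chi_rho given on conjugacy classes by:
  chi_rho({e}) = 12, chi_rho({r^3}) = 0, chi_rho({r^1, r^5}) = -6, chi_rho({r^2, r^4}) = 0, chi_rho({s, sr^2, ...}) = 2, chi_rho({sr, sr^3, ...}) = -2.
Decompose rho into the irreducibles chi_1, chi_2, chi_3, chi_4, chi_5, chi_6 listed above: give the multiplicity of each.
Multiplicities: chi_1: 0, chi_2: 0, chi_3: 3, chi_4: 1, chi_5: 1, chi_6: 3.

Explanation: Use <chi_rho, chi> = (1/|G|) sum_C |C| * chi_rho(C) * conj(chi(C)) with |G| = 12 for each irreducible chi in the table:
  <chi_rho, chi_1> = (1/12)[1*(12)*conj(1) + 1*(0)*conj(1) + 2*(-6)*conj(1) + 2*(0)*conj(1) + 3*(2)*conj(1) + 3*(-2)*conj(1)]
      = (1/12)[(12) + (0) + (-12) + (0) + (6) + (-6)] = 0/12 = 0
  <chi_rho, chi_2> = (1/12)[1*(12)*conj(1) + 1*(0)*conj(1) + 2*(-6)*conj(1) + 2*(0)*conj(1) + 3*(2)*conj(-1) + 3*(-2)*conj(-1)]
      = (1/12)[(12) + (0) + (-12) + (0) + (-6) + (6)] = 0/12 = 0
  <chi_rho, chi_3> = (1/12)[1*(12)*conj(1) + 1*(0)*conj(-1) + 2*(-6)*conj(-1) + 2*(0)*conj(1) + 3*(2)*conj(1) + 3*(-2)*conj(-1)]
      = (1/12)[(12) + (0) + (12) + (0) + (6) + (6)] = 36/12 = 3
  <chi_rho, chi_4> = (1/12)[1*(12)*conj(1) + 1*(0)*conj(-1) + 2*(-6)*conj(-1) + 2*(0)*conj(1) + 3*(2)*conj(-1) + 3*(-2)*conj(1)]
      = (1/12)[(12) + (0) + (12) + (0) + (-6) + (-6)] = 12/12 = 1
  <chi_rho, chi_5> = (1/12)[1*(12)*conj(2) + 1*(0)*conj(-2) + 2*(-6)*conj(1) + 2*(0)*conj(-1) + 3*(2)*conj(0) + 3*(-2)*conj(0)]
      = (1/12)[(24) + (0) + (-12) + (0) + (0) + (0)] = 12/12 = 1
  <chi_rho, chi_6> = (1/12)[1*(12)*conj(2) + 1*(0)*conj(2) + 2*(-6)*conj(-1) + 2*(0)*conj(-1) + 3*(2)*conj(0) + 3*(-2)*conj(0)]
      = (1/12)[(24) + (0) + (12) + (0) + (0) + (0)] = 36/12 = 3
Dimension check: dim(rho) = sum (mult * dim) = 0*1 + 0*1 + 3*1 + 1*1 + 1*2 + 3*2 = 12 = chi_rho(e) = 12.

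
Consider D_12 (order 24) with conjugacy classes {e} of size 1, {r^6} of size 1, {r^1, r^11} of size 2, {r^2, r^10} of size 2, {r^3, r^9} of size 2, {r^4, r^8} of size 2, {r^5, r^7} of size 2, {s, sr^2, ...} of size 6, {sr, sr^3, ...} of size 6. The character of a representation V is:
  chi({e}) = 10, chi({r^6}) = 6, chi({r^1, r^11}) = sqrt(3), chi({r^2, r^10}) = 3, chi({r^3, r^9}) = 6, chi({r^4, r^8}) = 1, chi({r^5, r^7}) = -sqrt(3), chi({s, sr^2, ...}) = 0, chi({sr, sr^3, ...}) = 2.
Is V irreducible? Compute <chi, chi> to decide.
Not irreducible (reducible): <chi, chi> = 11 > 1.

Justification: <chi, chi> = (1/|G|) sum_C |C| * |chi(C)|^2 = (1/24)[1*|10|^2 + 1*|6|^2 + 2*|sqrt(3)|^2 + 2*|3|^2 + 2*|6|^2 + 2*|1|^2 + 2*|-sqrt(3)|^2 + 6*|0|^2 + 6*|2|^2]
  = (1/24)[(100) + (36) + (6) + (18) + (72) + (2) + (6) + (0) + (24)] = 264/24 = 11.
A character is irreducible iff <chi, chi> = 1, so this representation is reducible.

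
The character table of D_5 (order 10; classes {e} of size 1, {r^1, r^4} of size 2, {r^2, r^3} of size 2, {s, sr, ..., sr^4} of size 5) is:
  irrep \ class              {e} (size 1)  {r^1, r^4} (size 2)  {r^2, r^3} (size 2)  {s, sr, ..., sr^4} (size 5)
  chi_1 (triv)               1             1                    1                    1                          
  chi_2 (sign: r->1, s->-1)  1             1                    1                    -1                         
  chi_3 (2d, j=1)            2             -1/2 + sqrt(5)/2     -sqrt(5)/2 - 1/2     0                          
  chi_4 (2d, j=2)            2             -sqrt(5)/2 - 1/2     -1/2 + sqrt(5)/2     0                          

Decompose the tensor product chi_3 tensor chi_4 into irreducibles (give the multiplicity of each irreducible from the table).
chi_3 tensor chi_4 = chi_3 + chi_4 (all other irreducibles have multiplicity 0).

Reasoning: The character of a tensor product is the pointwise product (chi_3 * chi_4)(C) = chi_3(C) * chi_4(C):
  {e}: (2)*(2), {r^1, r^4}: (-1/2 + sqrt(5)/2)*(-sqrt(5)/2 - 1/2), {r^2, r^3}: (-sqrt(5)/2 - 1/2)*(-1/2 + sqrt(5)/2), {s, sr, ..., sr^4}: (0)*(0)
so (chi_3 * chi_4) takes values
  {e} -> 4, {r^1, r^4} -> -1, {r^2, r^3} -> -1, {s, sr, ..., sr^4} -> 0.
Now take the inner product of this character with each irreducible chi from the table, <chi_3*chi_4, chi> = (1/10) sum_C |C| (chi_3*chi_4)(C) conj(chi(C)):
  <chi_3*chi_4, chi_1> = (1/10)[1*(4)*conj(1) + 2*(-1)*conj(1) + 2*(-1)*conj(1) + 5*(0)*conj(1)]
      = (1/10)[(4) + (-2) + (-2) + (0)] = 0/10 = 0
  <chi_3*chi_4, chi_2> = (1/10)[1*(4)*conj(1) + 2*(-1)*conj(1) + 2*(-1)*conj(1) + 5*(0)*conj(-1)]
      = (1/10)[(4) + (-2) + (-2) + (0)] = 0/10 = 0
  <chi_3*chi_4, chi_3> = (1/10)[1*(4)*conj(2) + 2*(-1)*conj(-1/2 + sqrt(5)/2) + 2*(-1)*conj(-sqrt(5)/2 - 1/2) + 5*(0)*conj(0)]
      = (1/10)[(8) + (1 - sqrt(5)) + (1 + sqrt(5)) + (0)] = 10/10 = 1
  <chi_3*chi_4, chi_4> = (1/10)[1*(4)*conj(2) + 2*(-1)*conj(-sqrt(5)/2 - 1/2) + 2*(-1)*conj(-1/2 + sqrt(5)/2) + 5*(0)*conj(0)]
      = (1/10)[(8) + (1 + sqrt(5)) + (1 - sqrt(5)) + (0)] = 10/10 = 1
Hence the multiplicities are chi_3: 1, chi_4: 1. Dimension check: dim(chi_3)*dim(chi_4) = 2*2 = 4 and sum (mult * dim) = 1*2 + 1*2 = 4.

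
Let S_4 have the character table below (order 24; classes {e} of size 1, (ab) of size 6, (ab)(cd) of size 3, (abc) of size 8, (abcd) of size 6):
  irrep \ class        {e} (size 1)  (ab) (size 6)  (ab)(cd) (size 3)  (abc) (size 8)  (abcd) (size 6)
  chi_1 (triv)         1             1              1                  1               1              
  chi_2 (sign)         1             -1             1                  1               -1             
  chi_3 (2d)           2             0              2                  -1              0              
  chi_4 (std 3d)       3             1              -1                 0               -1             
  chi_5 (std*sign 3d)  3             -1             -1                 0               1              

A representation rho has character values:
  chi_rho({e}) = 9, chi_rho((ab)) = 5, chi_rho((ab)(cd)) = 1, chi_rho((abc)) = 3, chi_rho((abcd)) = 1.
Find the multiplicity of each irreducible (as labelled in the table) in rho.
Multiplicities: chi_1: 3, chi_2: 0, chi_3: 0, chi_4: 2, chi_5: 0.

Derivation: Use <chi_rho, chi> = (1/|G|) sum_C |C| * chi_rho(C) * conj(chi(C)) with |G| = 24 for each irreducible chi in the table:
  <chi_rho, chi_1> = (1/24)[1*(9)*conj(1) + 6*(5)*conj(1) + 3*(1)*conj(1) + 8*(3)*conj(1) + 6*(1)*conj(1)]
      = (1/24)[(9) + (30) + (3) + (24) + (6)] = 72/24 = 3
  <chi_rho, chi_2> = (1/24)[1*(9)*conj(1) + 6*(5)*conj(-1) + 3*(1)*conj(1) + 8*(3)*conj(1) + 6*(1)*conj(-1)]
      = (1/24)[(9) + (-30) + (3) + (24) + (-6)] = 0/24 = 0
  <chi_rho, chi_3> = (1/24)[1*(9)*conj(2) + 6*(5)*conj(0) + 3*(1)*conj(2) + 8*(3)*conj(-1) + 6*(1)*conj(0)]
      = (1/24)[(18) + (0) + (6) + (-24) + (0)] = 0/24 = 0
  <chi_rho, chi_4> = (1/24)[1*(9)*conj(3) + 6*(5)*conj(1) + 3*(1)*conj(-1) + 8*(3)*conj(0) + 6*(1)*conj(-1)]
      = (1/24)[(27) + (30) + (-3) + (0) + (-6)] = 48/24 = 2
  <chi_rho, chi_5> = (1/24)[1*(9)*conj(3) + 6*(5)*conj(-1) + 3*(1)*conj(-1) + 8*(3)*conj(0) + 6*(1)*conj(1)]
      = (1/24)[(27) + (-30) + (-3) + (0) + (6)] = 0/24 = 0
Dimension check: dim(rho) = sum (mult * dim) = 3*1 + 0*1 + 0*2 + 2*3 + 0*3 = 9 = chi_rho(e) = 9.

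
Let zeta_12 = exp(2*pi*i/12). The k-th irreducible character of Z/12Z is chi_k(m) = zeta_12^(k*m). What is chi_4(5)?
chi_4(5) = zeta_12^20 = exp(-2*I*pi/3)

Why: chi_4(5) = zeta_12^(4*5) = zeta_12^20. Since zeta_12^12 = 1, this equals zeta_12^8 = exp(2*pi*i*8/12) = exp(-2*I*pi/3).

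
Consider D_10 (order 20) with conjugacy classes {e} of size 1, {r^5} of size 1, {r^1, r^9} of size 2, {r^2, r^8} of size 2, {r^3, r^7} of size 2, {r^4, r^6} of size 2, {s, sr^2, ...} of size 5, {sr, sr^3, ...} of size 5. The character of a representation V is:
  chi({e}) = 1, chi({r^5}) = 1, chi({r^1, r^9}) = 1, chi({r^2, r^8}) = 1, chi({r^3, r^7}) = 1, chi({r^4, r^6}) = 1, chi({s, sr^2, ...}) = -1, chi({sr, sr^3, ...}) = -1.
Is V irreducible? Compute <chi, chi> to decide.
Irreducible: <chi, chi> = 1.

Explanation: <chi, chi> = (1/|G|) sum_C |C| * |chi(C)|^2 = (1/20)[1*|1|^2 + 1*|1|^2 + 2*|1|^2 + 2*|1|^2 + 2*|1|^2 + 2*|1|^2 + 5*|-1|^2 + 5*|-1|^2]
  = (1/20)[(1) + (1) + (2) + (2) + (2) + (2) + (5) + (5)] = 20/20 = 1.
A character is irreducible iff <chi, chi> = 1, so this representation is irreducible.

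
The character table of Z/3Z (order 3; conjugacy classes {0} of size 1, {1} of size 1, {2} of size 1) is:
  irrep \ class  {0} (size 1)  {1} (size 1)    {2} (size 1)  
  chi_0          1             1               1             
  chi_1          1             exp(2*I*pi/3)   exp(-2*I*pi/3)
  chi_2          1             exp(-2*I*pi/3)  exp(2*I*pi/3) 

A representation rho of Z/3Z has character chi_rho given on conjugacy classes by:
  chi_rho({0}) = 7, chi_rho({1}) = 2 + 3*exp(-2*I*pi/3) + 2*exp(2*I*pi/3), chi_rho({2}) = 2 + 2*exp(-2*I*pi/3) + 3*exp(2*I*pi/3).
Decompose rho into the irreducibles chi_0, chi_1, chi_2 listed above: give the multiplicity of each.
Multiplicities: chi_0: 2, chi_1: 2, chi_2: 3.

Proof sketch: Use <chi_rho, chi> = (1/|G|) sum_C |C| * chi_rho(C) * conj(chi(C)) with |G| = 3 for each irreducible chi in the table:
  <chi_rho, chi_0> = (1/3)[1*(7)*conj(1) + 1*(2 + 3*exp(-2*I*pi/3) + 2*exp(2*I*pi/3))*conj(1) + 1*(2 + 2*exp(-2*I*pi/3) + 3*exp(2*I*pi/3))*conj(1)]
      = (1/3)[(7) + (2 + 3*exp(-2*I*pi/3) + 2*exp(2*I*pi/3)) + (2 + 2*exp(-2*I*pi/3) + 3*exp(2*I*pi/3))] = 6/3 = 2
  <chi_rho, chi_1> = (1/3)[1*(7)*conj(1) + 1*(2 + 3*exp(-2*I*pi/3) + 2*exp(2*I*pi/3))*conj(exp(2*I*pi/3)) + 1*(2 + 2*exp(-2*I*pi/3) + 3*exp(2*I*pi/3))*conj(exp(-2*I*pi/3))]
      = (1/3)[(7) + (2 + 2*exp(-2*I*pi/3) + 3*exp(2*I*pi/3)) + (2 + 3*exp(-2*I*pi/3) + 2*exp(2*I*pi/3))] = 6/3 = 2
  <chi_rho, chi_2> = (1/3)[1*(7)*conj(1) + 1*(2 + 3*exp(-2*I*pi/3) + 2*exp(2*I*pi/3))*conj(exp(-2*I*pi/3)) + 1*(2 + 2*exp(-2*I*pi/3) + 3*exp(2*I*pi/3))*conj(exp(2*I*pi/3))]
      = (1/3)[(7) + (1) + (1)] = 9/3 = 3
(Exp terms are combined using exp(i*s)*conj(exp(i*t)) = exp(i*(s-t)), and sums of them are collapsed using the identity that for every m > 1 the m distinct m-th roots of unity sum to 0, e.g. 1 + exp(2*I*pi/3) + exp(-2*I*pi/3) = 0.)
Dimension check: dim(rho) = sum (mult * dim) = 2*1 + 2*1 + 3*1 = 7 = chi_rho(e) = 7.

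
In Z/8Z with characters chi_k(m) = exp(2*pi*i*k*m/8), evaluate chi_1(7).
chi_1(7) = zeta_8^7 = exp(-I*pi/4)

Explanation: chi_1(7) = zeta_8^(1*7) = zeta_8^7. Since zeta_8^8 = 1, this equals zeta_8^7 = exp(2*pi*i*7/8) = exp(-I*pi/4).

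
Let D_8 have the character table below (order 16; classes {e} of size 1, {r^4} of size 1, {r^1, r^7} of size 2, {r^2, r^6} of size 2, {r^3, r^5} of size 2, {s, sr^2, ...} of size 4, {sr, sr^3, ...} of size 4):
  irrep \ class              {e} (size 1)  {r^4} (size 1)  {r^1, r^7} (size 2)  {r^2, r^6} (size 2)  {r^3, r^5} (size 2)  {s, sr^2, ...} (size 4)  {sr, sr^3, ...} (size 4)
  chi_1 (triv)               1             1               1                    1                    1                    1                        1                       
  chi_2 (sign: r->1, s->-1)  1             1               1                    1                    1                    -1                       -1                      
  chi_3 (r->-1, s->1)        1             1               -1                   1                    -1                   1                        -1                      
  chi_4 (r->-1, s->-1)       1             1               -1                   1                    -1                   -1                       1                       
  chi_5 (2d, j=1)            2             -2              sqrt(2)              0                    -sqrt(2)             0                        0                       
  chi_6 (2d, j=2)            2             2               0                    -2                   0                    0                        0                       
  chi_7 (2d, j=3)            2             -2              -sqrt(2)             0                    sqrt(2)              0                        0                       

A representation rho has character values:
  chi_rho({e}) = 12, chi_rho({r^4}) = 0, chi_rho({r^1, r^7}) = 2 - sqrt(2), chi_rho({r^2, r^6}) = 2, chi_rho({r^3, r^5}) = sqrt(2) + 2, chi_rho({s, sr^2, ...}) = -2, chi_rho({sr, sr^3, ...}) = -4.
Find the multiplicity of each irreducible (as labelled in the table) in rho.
Multiplicities: chi_1: 0, chi_2: 3, chi_3: 1, chi_4: 0, chi_5: 1, chi_6: 1, chi_7: 2.

Details: Use <chi_rho, chi> = (1/|G|) sum_C |C| * chi_rho(C) * conj(chi(C)) with |G| = 16 for each irreducible chi in the table:
  <chi_rho, chi_1> = (1/16)[1*(12)*conj(1) + 1*(0)*conj(1) + 2*(2 - sqrt(2))*conj(1) + 2*(2)*conj(1) + 2*(sqrt(2) + 2)*conj(1) + 4*(-2)*conj(1) + 4*(-4)*conj(1)]
      = (1/16)[(12) + (0) + (4 - 2*sqrt(2)) + (4) + (2*sqrt(2) + 4) + (-8) + (-16)] = 0/16 = 0
  <chi_rho, chi_2> = (1/16)[1*(12)*conj(1) + 1*(0)*conj(1) + 2*(2 - sqrt(2))*conj(1) + 2*(2)*conj(1) + 2*(sqrt(2) + 2)*conj(1) + 4*(-2)*conj(-1) + 4*(-4)*conj(-1)]
      = (1/16)[(12) + (0) + (4 - 2*sqrt(2)) + (4) + (2*sqrt(2) + 4) + (8) + (16)] = 48/16 = 3
  <chi_rho, chi_3> = (1/16)[1*(12)*conj(1) + 1*(0)*conj(1) + 2*(2 - sqrt(2))*conj(-1) + 2*(2)*conj(1) + 2*(sqrt(2) + 2)*conj(-1) + 4*(-2)*conj(1) + 4*(-4)*conj(-1)]
      = (1/16)[(12) + (0) + (-4 + 2*sqrt(2)) + (4) + (-4 - 2*sqrt(2)) + (-8) + (16)] = 16/16 = 1
  <chi_rho, chi_4> = (1/16)[1*(12)*conj(1) + 1*(0)*conj(1) + 2*(2 - sqrt(2))*conj(-1) + 2*(2)*conj(1) + 2*(sqrt(2) + 2)*conj(-1) + 4*(-2)*conj(-1) + 4*(-4)*conj(1)]
      = (1/16)[(12) + (0) + (-4 + 2*sqrt(2)) + (4) + (-4 - 2*sqrt(2)) + (8) + (-16)] = 0/16 = 0
  <chi_rho, chi_5> = (1/16)[1*(12)*conj(2) + 1*(0)*conj(-2) + 2*(2 - sqrt(2))*conj(sqrt(2)) + 2*(2)*conj(0) + 2*(sqrt(2) + 2)*conj(-sqrt(2)) + 4*(-2)*conj(0) + 4*(-4)*conj(0)]
      = (1/16)[(24) + (0) + (-4 + 4*sqrt(2)) + (0) + (-4*sqrt(2) - 4) + (0) + (0)] = 16/16 = 1
  <chi_rho, chi_6> = (1/16)[1*(12)*conj(2) + 1*(0)*conj(2) + 2*(2 - sqrt(2))*conj(0) + 2*(2)*conj(-2) + 2*(sqrt(2) + 2)*conj(0) + 4*(-2)*conj(0) + 4*(-4)*conj(0)]
      = (1/16)[(24) + (0) + (0) + (-8) + (0) + (0) + (0)] = 16/16 = 1
  <chi_rho, chi_7> = (1/16)[1*(12)*conj(2) + 1*(0)*conj(-2) + 2*(2 - sqrt(2))*conj(-sqrt(2)) + 2*(2)*conj(0) + 2*(sqrt(2) + 2)*conj(sqrt(2)) + 4*(-2)*conj(0) + 4*(-4)*conj(0)]
      = (1/16)[(24) + (0) + (4 - 4*sqrt(2)) + (0) + (4 + 4*sqrt(2)) + (0) + (0)] = 32/16 = 2
Dimension check: dim(rho) = sum (mult * dim) = 0*1 + 3*1 + 1*1 + 0*1 + 1*2 + 1*2 + 2*2 = 12 = chi_rho(e) = 12.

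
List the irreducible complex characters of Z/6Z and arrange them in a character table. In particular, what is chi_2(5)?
Character table of Z/6Z (irreps indexed chi_0,...,chi_5 with chi_k(m) = zeta_6^(k*m), zeta_6 = exp(2*pi*i/6)):
  irrep \ class  {0} (size 1)  {1} (size 1)    {2} (size 1)    {3} (size 1)  {4} (size 1)    {5} (size 1)  
  chi_0          1             1               1               1             1               1             
  chi_1          1             exp(I*pi/3)     exp(2*I*pi/3)   -1            exp(-2*I*pi/3)  exp(-I*pi/3)  
  chi_2          1             exp(2*I*pi/3)   exp(-2*I*pi/3)  1             exp(2*I*pi/3)   exp(-2*I*pi/3)
  chi_3          1             -1              1               -1            1               -1            
  chi_4          1             exp(-2*I*pi/3)  exp(2*I*pi/3)   1             exp(-2*I*pi/3)  exp(2*I*pi/3) 
  chi_5          1             exp(-I*pi/3)    exp(-2*I*pi/3)  -1            exp(2*I*pi/3)   exp(I*pi/3)   

Spot check: chi_2(5) = zeta_6^(2*5) = zeta_6^10 = exp(-2*I*pi/3).

Working: Z/6Z is abelian, so all 6 irreducible complex representations are 1-dimensional. They are given by chi_k(m) = zeta_6^(k*m) for k = 0,...,5. Row orthogonality: sum_m chi_k(m) conj(chi_l(m)) = 6 * [k = l].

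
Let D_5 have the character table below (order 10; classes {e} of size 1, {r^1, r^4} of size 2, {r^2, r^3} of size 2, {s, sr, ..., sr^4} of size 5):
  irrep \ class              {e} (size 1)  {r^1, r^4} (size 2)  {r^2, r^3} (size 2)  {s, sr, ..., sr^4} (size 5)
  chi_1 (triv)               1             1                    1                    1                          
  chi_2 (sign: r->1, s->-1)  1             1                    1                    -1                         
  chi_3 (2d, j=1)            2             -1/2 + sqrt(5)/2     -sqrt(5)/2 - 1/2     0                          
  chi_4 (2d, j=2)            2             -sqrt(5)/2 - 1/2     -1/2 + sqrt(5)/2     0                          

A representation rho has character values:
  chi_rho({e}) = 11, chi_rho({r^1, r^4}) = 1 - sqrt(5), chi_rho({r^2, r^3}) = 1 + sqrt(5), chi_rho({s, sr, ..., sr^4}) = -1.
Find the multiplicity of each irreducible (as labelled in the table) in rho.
Multiplicities: chi_1: 1, chi_2: 2, chi_3: 1, chi_4: 3.

Derivation: Use <chi_rho, chi> = (1/|G|) sum_C |C| * chi_rho(C) * conj(chi(C)) with |G| = 10 for each irreducible chi in the table:
  <chi_rho, chi_1> = (1/10)[1*(11)*conj(1) + 2*(1 - sqrt(5))*conj(1) + 2*(1 + sqrt(5))*conj(1) + 5*(-1)*conj(1)]
      = (1/10)[(11) + (2 - 2*sqrt(5)) + (2 + 2*sqrt(5)) + (-5)] = 10/10 = 1
  <chi_rho, chi_2> = (1/10)[1*(11)*conj(1) + 2*(1 - sqrt(5))*conj(1) + 2*(1 + sqrt(5))*conj(1) + 5*(-1)*conj(-1)]
      = (1/10)[(11) + (2 - 2*sqrt(5)) + (2 + 2*sqrt(5)) + (5)] = 20/10 = 2
  <chi_rho, chi_3> = (1/10)[1*(11)*conj(2) + 2*(1 - sqrt(5))*conj(-1/2 + sqrt(5)/2) + 2*(1 + sqrt(5))*conj(-sqrt(5)/2 - 1/2) + 5*(-1)*conj(0)]
      = (1/10)[(22) + (-6 + 2*sqrt(5)) + (-6 - 2*sqrt(5)) + (0)] = 10/10 = 1
  <chi_rho, chi_4> = (1/10)[1*(11)*conj(2) + 2*(1 - sqrt(5))*conj(-sqrt(5)/2 - 1/2) + 2*(1 + sqrt(5))*conj(-1/2 + sqrt(5)/2) + 5*(-1)*conj(0)]
      = (1/10)[(22) + (4) + (4) + (0)] = 30/10 = 3
Dimension check: dim(rho) = sum (mult * dim) = 1*1 + 2*1 + 1*2 + 3*2 = 11 = chi_rho(e) = 11.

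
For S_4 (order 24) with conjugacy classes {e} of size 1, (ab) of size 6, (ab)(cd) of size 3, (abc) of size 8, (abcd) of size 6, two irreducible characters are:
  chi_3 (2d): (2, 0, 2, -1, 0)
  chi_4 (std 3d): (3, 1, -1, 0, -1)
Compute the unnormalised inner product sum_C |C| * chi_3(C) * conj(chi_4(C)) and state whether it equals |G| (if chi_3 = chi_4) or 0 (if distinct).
Sum = 0; so <chi_3, chi_4> = 0 (distinct irreducibles are orthogonal).

Why: Compute term by term over conjugacy classes (|C| * chi_3(C) * conj(chi_4(C))):
  1*(2)*conj(3) + 6*(0)*conj(1) + 3*(2)*conj(-1) + 8*(-1)*conj(0) + 6*(0)*conj(-1)
  = (6) + (0) + (-6) + (0) + (0)
  = 0.
Dividing by |G| = 24 gives 0/24 = 0, matching the row-orthogonality relation <chi_3, chi_4> = [chi_3 = chi_4].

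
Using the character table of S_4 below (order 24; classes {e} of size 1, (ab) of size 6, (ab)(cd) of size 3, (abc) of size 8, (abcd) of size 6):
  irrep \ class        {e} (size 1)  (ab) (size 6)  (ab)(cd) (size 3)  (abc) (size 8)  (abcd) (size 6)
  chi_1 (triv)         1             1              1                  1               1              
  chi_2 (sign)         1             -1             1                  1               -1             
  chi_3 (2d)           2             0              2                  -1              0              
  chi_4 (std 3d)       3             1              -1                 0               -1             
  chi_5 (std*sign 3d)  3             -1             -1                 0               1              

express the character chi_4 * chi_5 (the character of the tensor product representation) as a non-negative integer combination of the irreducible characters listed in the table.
chi_4 tensor chi_5 = chi_2 + chi_3 + chi_4 + chi_5 (all other irreducibles have multiplicity 0).

Working: The character of a tensor product is the pointwise product (chi_4 * chi_5)(C) = chi_4(C) * chi_5(C):
  {e}: (3)*(3), (ab): (1)*(-1), (ab)(cd): (-1)*(-1), (abc): (0)*(0), (abcd): (-1)*(1)
so (chi_4 * chi_5) takes values
  {e} -> 9, (ab) -> -1, (ab)(cd) -> 1, (abc) -> 0, (abcd) -> -1.
Now take the inner product of this character with each irreducible chi from the table, <chi_4*chi_5, chi> = (1/24) sum_C |C| (chi_4*chi_5)(C) conj(chi(C)):
  <chi_4*chi_5, chi_1> = (1/24)[1*(9)*conj(1) + 6*(-1)*conj(1) + 3*(1)*conj(1) + 8*(0)*conj(1) + 6*(-1)*conj(1)]
      = (1/24)[(9) + (-6) + (3) + (0) + (-6)] = 0/24 = 0
  <chi_4*chi_5, chi_2> = (1/24)[1*(9)*conj(1) + 6*(-1)*conj(-1) + 3*(1)*conj(1) + 8*(0)*conj(1) + 6*(-1)*conj(-1)]
      = (1/24)[(9) + (6) + (3) + (0) + (6)] = 24/24 = 1
  <chi_4*chi_5, chi_3> = (1/24)[1*(9)*conj(2) + 6*(-1)*conj(0) + 3*(1)*conj(2) + 8*(0)*conj(-1) + 6*(-1)*conj(0)]
      = (1/24)[(18) + (0) + (6) + (0) + (0)] = 24/24 = 1
  <chi_4*chi_5, chi_4> = (1/24)[1*(9)*conj(3) + 6*(-1)*conj(1) + 3*(1)*conj(-1) + 8*(0)*conj(0) + 6*(-1)*conj(-1)]
      = (1/24)[(27) + (-6) + (-3) + (0) + (6)] = 24/24 = 1
  <chi_4*chi_5, chi_5> = (1/24)[1*(9)*conj(3) + 6*(-1)*conj(-1) + 3*(1)*conj(-1) + 8*(0)*conj(0) + 6*(-1)*conj(1)]
      = (1/24)[(27) + (6) + (-3) + (0) + (-6)] = 24/24 = 1
Hence the multiplicities are chi_2: 1, chi_3: 1, chi_4: 1, chi_5: 1. Dimension check: dim(chi_4)*dim(chi_5) = 3*3 = 9 and sum (mult * dim) = 1*1 + 1*2 + 1*3 + 1*3 = 9.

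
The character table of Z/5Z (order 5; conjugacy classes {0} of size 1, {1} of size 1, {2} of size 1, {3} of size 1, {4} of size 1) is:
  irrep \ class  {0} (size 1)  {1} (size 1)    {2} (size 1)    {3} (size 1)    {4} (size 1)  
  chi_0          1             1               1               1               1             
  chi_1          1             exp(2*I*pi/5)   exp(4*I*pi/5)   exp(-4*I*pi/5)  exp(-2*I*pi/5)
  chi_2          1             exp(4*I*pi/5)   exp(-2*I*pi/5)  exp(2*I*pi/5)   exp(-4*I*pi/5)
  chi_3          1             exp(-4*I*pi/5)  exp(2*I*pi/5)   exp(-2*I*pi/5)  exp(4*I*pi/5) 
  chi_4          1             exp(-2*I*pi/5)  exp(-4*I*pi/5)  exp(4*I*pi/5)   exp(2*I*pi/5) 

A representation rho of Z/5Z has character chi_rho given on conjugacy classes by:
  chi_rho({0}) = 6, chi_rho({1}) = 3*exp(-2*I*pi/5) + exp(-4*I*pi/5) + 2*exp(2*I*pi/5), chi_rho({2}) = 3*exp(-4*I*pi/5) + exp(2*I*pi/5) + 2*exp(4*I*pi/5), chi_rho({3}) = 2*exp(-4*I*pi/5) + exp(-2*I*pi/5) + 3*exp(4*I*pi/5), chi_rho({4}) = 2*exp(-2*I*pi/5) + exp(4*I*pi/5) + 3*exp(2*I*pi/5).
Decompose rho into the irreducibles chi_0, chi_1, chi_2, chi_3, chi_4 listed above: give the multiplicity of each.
Multiplicities: chi_0: 0, chi_1: 2, chi_2: 0, chi_3: 1, chi_4: 3.

Proof sketch: Use <chi_rho, chi> = (1/|G|) sum_C |C| * chi_rho(C) * conj(chi(C)) with |G| = 5 for each irreducible chi in the table:
  <chi_rho, chi_0> = (1/5)[1*(6)*conj(1) + 1*(3*exp(-2*I*pi/5) + exp(-4*I*pi/5) + 2*exp(2*I*pi/5))*conj(1) + 1*(3*exp(-4*I*pi/5) + exp(2*I*pi/5) + 2*exp(4*I*pi/5))*conj(1) + 1*(2*exp(-4*I*pi/5) + exp(-2*I*pi/5) + 3*exp(4*I*pi/5))*conj(1) + 1*(2*exp(-2*I*pi/5) + exp(4*I*pi/5) + 3*exp(2*I*pi/5))*conj(1)]
      = (1/5)[(6) + (3*exp(-2*I*pi/5) + exp(-4*I*pi/5) + 2*exp(2*I*pi/5)) + (3*exp(-4*I*pi/5) + exp(2*I*pi/5) + 2*exp(4*I*pi/5)) + (2*exp(-4*I*pi/5) + exp(-2*I*pi/5) + 3*exp(4*I*pi/5)) + (2*exp(-2*I*pi/5) + exp(4*I*pi/5) + 3*exp(2*I*pi/5))] = 0/5 = 0
  <chi_rho, chi_1> = (1/5)[1*(6)*conj(1) + 1*(3*exp(-2*I*pi/5) + exp(-4*I*pi/5) + 2*exp(2*I*pi/5))*conj(exp(2*I*pi/5)) + 1*(3*exp(-4*I*pi/5) + exp(2*I*pi/5) + 2*exp(4*I*pi/5))*conj(exp(4*I*pi/5)) + 1*(2*exp(-4*I*pi/5) + exp(-2*I*pi/5) + 3*exp(4*I*pi/5))*conj(exp(-4*I*pi/5)) + 1*(2*exp(-2*I*pi/5) + exp(4*I*pi/5) + 3*exp(2*I*pi/5))*conj(exp(-2*I*pi/5))]
      = (1/5)[(6) + (2 + 3*exp(-4*I*pi/5) + exp(4*I*pi/5)) + (2 + exp(-2*I*pi/5) + 3*exp(2*I*pi/5)) + (2 + 3*exp(-2*I*pi/5) + exp(2*I*pi/5)) + (2 + exp(-4*I*pi/5) + 3*exp(4*I*pi/5))] = 10/5 = 2
  <chi_rho, chi_2> = (1/5)[1*(6)*conj(1) + 1*(3*exp(-2*I*pi/5) + exp(-4*I*pi/5) + 2*exp(2*I*pi/5))*conj(exp(4*I*pi/5)) + 1*(3*exp(-4*I*pi/5) + exp(2*I*pi/5) + 2*exp(4*I*pi/5))*conj(exp(-2*I*pi/5)) + 1*(2*exp(-4*I*pi/5) + exp(-2*I*pi/5) + 3*exp(4*I*pi/5))*conj(exp(2*I*pi/5)) + 1*(2*exp(-2*I*pi/5) + exp(4*I*pi/5) + 3*exp(2*I*pi/5))*conj(exp(-4*I*pi/5))]
      = (1/5)[(6) + (2*exp(-2*I*pi/5) + exp(2*I*pi/5) + 3*exp(4*I*pi/5)) + (3*exp(-2*I*pi/5) + 2*exp(-4*I*pi/5) + exp(4*I*pi/5)) + (exp(-4*I*pi/5) + 2*exp(4*I*pi/5) + 3*exp(2*I*pi/5)) + (3*exp(-4*I*pi/5) + exp(-2*I*pi/5) + 2*exp(2*I*pi/5))] = 0/5 = 0
  <chi_rho, chi_3> = (1/5)[1*(6)*conj(1) + 1*(3*exp(-2*I*pi/5) + exp(-4*I*pi/5) + 2*exp(2*I*pi/5))*conj(exp(-4*I*pi/5)) + 1*(3*exp(-4*I*pi/5) + exp(2*I*pi/5) + 2*exp(4*I*pi/5))*conj(exp(2*I*pi/5)) + 1*(2*exp(-4*I*pi/5) + exp(-2*I*pi/5) + 3*exp(4*I*pi/5))*conj(exp(-2*I*pi/5)) + 1*(2*exp(-2*I*pi/5) + exp(4*I*pi/5) + 3*exp(2*I*pi/5))*conj(exp(4*I*pi/5))]
      = (1/5)[(6) + (1 + 2*exp(-4*I*pi/5) + 3*exp(2*I*pi/5)) + (1 + 3*exp(4*I*pi/5) + 2*exp(2*I*pi/5)) + (1 + 2*exp(-2*I*pi/5) + 3*exp(-4*I*pi/5)) + (1 + 3*exp(-2*I*pi/5) + 2*exp(4*I*pi/5))] = 5/5 = 1
  <chi_rho, chi_4> = (1/5)[1*(6)*conj(1) + 1*(3*exp(-2*I*pi/5) + exp(-4*I*pi/5) + 2*exp(2*I*pi/5))*conj(exp(-2*I*pi/5)) + 1*(3*exp(-4*I*pi/5) + exp(2*I*pi/5) + 2*exp(4*I*pi/5))*conj(exp(-4*I*pi/5)) + 1*(2*exp(-4*I*pi/5) + exp(-2*I*pi/5) + 3*exp(4*I*pi/5))*conj(exp(4*I*pi/5)) + 1*(2*exp(-2*I*pi/5) + exp(4*I*pi/5) + 3*exp(2*I*pi/5))*conj(exp(2*I*pi/5))]
      = (1/5)[(6) + (3 + exp(-2*I*pi/5) + 2*exp(4*I*pi/5)) + (3 + 2*exp(-2*I*pi/5) + exp(-4*I*pi/5)) + (3 + exp(4*I*pi/5) + 2*exp(2*I*pi/5)) + (3 + 2*exp(-4*I*pi/5) + exp(2*I*pi/5))] = 15/5 = 3
(Exp terms are combined using exp(i*s)*conj(exp(i*t)) = exp(i*(s-t)), and sums of them are collapsed using the identity that for every m > 1 the m distinct m-th roots of unity sum to 0, e.g. 1 + exp(2*I*pi/3) + exp(-2*I*pi/3) = 0.)
Dimension check: dim(rho) = sum (mult * dim) = 0*1 + 2*1 + 0*1 + 1*1 + 3*1 = 6 = chi_rho(e) = 6.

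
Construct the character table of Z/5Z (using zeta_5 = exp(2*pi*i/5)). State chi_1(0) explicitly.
Character table of Z/5Z (irreps indexed chi_0,...,chi_4 with chi_k(m) = zeta_5^(k*m), zeta_5 = exp(2*pi*i/5)):
  irrep \ class  {0} (size 1)  {1} (size 1)    {2} (size 1)    {3} (size 1)    {4} (size 1)  
  chi_0          1             1               1               1               1             
  chi_1          1             exp(2*I*pi/5)   exp(4*I*pi/5)   exp(-4*I*pi/5)  exp(-2*I*pi/5)
  chi_2          1             exp(4*I*pi/5)   exp(-2*I*pi/5)  exp(2*I*pi/5)   exp(-4*I*pi/5)
  chi_3          1             exp(-4*I*pi/5)  exp(2*I*pi/5)   exp(-2*I*pi/5)  exp(4*I*pi/5) 
  chi_4          1             exp(-2*I*pi/5)  exp(-4*I*pi/5)  exp(4*I*pi/5)   exp(2*I*pi/5) 

Spot check: chi_1(0) = zeta_5^(1*0) = zeta_5^0 = 1.

Justification: Z/5Z is abelian, so all 5 irreducible complex representations are 1-dimensional. They are given by chi_k(m) = zeta_5^(k*m) for k = 0,...,4. Row orthogonality: sum_m chi_k(m) conj(chi_l(m)) = 5 * [k = l].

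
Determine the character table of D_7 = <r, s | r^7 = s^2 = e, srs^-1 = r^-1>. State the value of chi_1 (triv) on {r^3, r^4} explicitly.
Conjugacy classes: {e} of size 1, {r^1, r^6} of size 2, {r^2, r^5} of size 2, {r^3, r^4} of size 2, {s, sr, ..., sr^6} of size 7.
Character table:
  irrep \ class              {e} (size 1)  {r^1, r^6} (size 2)  {r^2, r^5} (size 2)  {r^3, r^4} (size 2)  {s, sr, ..., sr^6} (size 7)
  chi_1 (triv)               1             1                    1                    1                    1                          
  chi_2 (sign: r->1, s->-1)  1             1                    1                    1                    -1                         
  chi_3 (2d, j=1)            2             2*cos(2*pi/7)        -2*cos(3*pi/7)       -2*cos(pi/7)         0                          
  chi_4 (2d, j=2)            2             -2*cos(3*pi/7)       -2*cos(pi/7)         2*cos(2*pi/7)        0                          
  chi_5 (2d, j=3)            2             -2*cos(pi/7)         2*cos(2*pi/7)        -2*cos(3*pi/7)       0                          

Spot check: chi_1 (triv) on {r^3, r^4} = 1.

Working: D_7 has order 2*7 = 14 with 5 conjugacy classes, hence 5 irreducibles. Sum of squared dims 1 + 1 + 4 + 4 + 4 = 14 = |G|. Linear characters come from the abelianisation; the 2-dimensional irreps have character r^k -> 2*cos(2*pi*j*k/7), reflections -> 0.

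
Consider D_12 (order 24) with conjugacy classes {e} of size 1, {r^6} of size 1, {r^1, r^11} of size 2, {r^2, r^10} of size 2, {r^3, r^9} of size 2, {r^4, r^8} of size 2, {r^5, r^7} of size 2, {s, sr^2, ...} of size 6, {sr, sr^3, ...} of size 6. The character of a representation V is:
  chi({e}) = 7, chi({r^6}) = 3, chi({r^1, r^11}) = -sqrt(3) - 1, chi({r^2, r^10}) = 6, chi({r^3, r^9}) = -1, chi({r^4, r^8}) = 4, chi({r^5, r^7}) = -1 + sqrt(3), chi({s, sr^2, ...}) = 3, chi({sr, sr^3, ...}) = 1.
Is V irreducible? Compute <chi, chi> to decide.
Not irreducible (reducible): <chi, chi> = 10 > 1.

<chi, chi> = (1/|G|) sum_C |C| * |chi(C)|^2 = (1/24)[1*|7|^2 + 1*|3|^2 + 2*|-sqrt(3) - 1|^2 + 2*|6|^2 + 2*|-1|^2 + 2*|4|^2 + 2*|-1 + sqrt(3)|^2 + 6*|3|^2 + 6*|1|^2]
  = (1/24)[(49) + (9) + (4*sqrt(3) + 8) + (72) + (2) + (32) + (8 - 4*sqrt(3)) + (54) + (6)] = 240/24 = 10.
A character is irreducible iff <chi, chi> = 1, so this representation is reducible.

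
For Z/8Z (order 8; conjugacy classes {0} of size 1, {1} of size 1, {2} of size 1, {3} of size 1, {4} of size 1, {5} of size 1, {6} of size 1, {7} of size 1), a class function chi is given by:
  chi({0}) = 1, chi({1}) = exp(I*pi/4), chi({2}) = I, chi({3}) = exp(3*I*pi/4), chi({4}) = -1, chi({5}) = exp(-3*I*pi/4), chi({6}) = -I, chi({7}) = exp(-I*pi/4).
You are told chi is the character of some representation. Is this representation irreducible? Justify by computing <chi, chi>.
Irreducible: <chi, chi> = 1.

Why: <chi, chi> = (1/|G|) sum_C |C| * |chi(C)|^2 = (1/8)[1*|1|^2 + 1*|exp(I*pi/4)|^2 + 1*|I|^2 + 1*|exp(3*I*pi/4)|^2 + 1*|-1|^2 + 1*|exp(-3*I*pi/4)|^2 + 1*|-I|^2 + 1*|exp(-I*pi/4)|^2]
  = (1/8)[(1) + (1) + (1) + (1) + (1) + (1) + (1) + (1)] = 8/8 = 1.
(Exp terms are combined using exp(i*s)*conj(exp(i*t)) = exp(i*(s-t)), and sums of them are collapsed using the identity that for every m > 1 the m distinct m-th roots of unity sum to 0, e.g. 1 + exp(2*I*pi/3) + exp(-2*I*pi/3) = 0.)
A character is irreducible iff <chi, chi> = 1, so this representation is irreducible.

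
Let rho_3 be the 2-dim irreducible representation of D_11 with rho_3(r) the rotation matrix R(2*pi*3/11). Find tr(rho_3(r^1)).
chi_{rho_3}(r^1) = 2*cos(2*pi*3*1/11) = -2*cos(5*pi/11)

Explanation: rho_3(r^1) is rotation by angle 2*pi*3*1/11, whose trace is 2*cos(2*pi*3*1/11) = -2*cos(5*pi/11).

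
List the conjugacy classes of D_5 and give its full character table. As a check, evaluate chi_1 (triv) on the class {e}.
Conjugacy classes: {e} of size 1, {r^1, r^4} of size 2, {r^2, r^3} of size 2, {s, sr, ..., sr^4} of size 5.
Character table:
  irrep \ class              {e} (size 1)  {r^1, r^4} (size 2)  {r^2, r^3} (size 2)  {s, sr, ..., sr^4} (size 5)
  chi_1 (triv)               1             1                    1                    1                          
  chi_2 (sign: r->1, s->-1)  1             1                    1                    -1                         
  chi_3 (2d, j=1)            2             -1/2 + sqrt(5)/2     -sqrt(5)/2 - 1/2     0                          
  chi_4 (2d, j=2)            2             -sqrt(5)/2 - 1/2     -1/2 + sqrt(5)/2     0                          

Spot check: chi_1 (triv) on {e} = 1.

Argument: D_5 has order 2*5 = 10 with 4 conjugacy classes, hence 4 irreducibles. Sum of squared dims 1 + 1 + 4 + 4 = 10 = |G|. Linear characters come from the abelianisation; the 2-dimensional irreps have character r^k -> 2*cos(2*pi*j*k/5), reflections -> 0.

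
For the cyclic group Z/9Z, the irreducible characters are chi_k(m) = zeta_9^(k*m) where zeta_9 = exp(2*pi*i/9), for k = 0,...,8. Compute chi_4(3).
chi_4(3) = zeta_9^12 = exp(2*I*pi/3)

Working: chi_4(3) = zeta_9^(4*3) = zeta_9^12. Since zeta_9^9 = 1, this equals zeta_9^3 = exp(2*pi*i*3/9) = exp(2*I*pi/3).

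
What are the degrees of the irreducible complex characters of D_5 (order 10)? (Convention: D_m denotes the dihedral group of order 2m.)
Dimensions: 1, 1, 2, 2

Proof sketch: There are 4 irreducibles (= number of conjugacy classes). Their dimensions d_i satisfy sum d_i^2 = |G| = 10: 1 + 1 + 4 + 4 = 10.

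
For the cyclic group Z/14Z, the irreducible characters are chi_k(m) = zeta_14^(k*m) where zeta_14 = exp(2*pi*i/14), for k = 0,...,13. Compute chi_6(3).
chi_6(3) = zeta_14^18 = exp(4*I*pi/7)

Solution. chi_6(3) = zeta_14^(6*3) = zeta_14^18. Since zeta_14^14 = 1, this equals zeta_14^4 = exp(2*pi*i*4/14) = exp(4*I*pi/7).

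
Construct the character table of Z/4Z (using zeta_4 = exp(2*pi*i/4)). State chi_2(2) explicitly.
Character table of Z/4Z (irreps indexed chi_0,...,chi_3 with chi_k(m) = zeta_4^(k*m), zeta_4 = exp(2*pi*i/4)):
  irrep \ class  {0} (size 1)  {1} (size 1)  {2} (size 1)  {3} (size 1)
  chi_0          1             1             1             1           
  chi_1          1             I             -1            -I          
  chi_2          1             -1            1             -1          
  chi_3          1             -I            -1            I           

Spot check: chi_2(2) = zeta_4^(2*2) = zeta_4^4 = 1.

Derivation: Z/4Z is abelian, so all 4 irreducible complex representations are 1-dimensional. They are given by chi_k(m) = zeta_4^(k*m) for k = 0,...,3. Row orthogonality: sum_m chi_k(m) conj(chi_l(m)) = 4 * [k = l].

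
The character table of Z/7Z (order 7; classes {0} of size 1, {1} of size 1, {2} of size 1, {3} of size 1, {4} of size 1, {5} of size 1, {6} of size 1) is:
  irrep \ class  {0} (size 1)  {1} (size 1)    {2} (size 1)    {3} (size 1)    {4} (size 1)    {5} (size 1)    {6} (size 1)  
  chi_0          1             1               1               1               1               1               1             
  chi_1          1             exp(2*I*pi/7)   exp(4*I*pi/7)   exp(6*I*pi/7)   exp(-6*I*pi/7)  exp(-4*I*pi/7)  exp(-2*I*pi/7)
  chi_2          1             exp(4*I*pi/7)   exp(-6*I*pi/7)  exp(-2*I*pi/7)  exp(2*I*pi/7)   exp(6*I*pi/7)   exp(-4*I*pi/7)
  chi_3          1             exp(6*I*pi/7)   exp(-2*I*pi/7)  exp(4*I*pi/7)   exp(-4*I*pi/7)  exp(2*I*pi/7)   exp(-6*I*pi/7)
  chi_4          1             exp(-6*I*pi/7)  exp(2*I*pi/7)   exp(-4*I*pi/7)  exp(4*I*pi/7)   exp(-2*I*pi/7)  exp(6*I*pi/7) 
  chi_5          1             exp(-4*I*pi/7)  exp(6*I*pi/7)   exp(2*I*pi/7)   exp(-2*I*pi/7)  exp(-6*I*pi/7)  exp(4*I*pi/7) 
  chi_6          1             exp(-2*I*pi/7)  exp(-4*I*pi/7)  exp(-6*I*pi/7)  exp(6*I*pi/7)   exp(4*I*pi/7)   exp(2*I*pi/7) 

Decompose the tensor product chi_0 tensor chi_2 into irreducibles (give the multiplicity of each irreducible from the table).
chi_0 tensor chi_2 = chi_2 (all other irreducibles have multiplicity 0).

Reasoning: The character of a tensor product is the pointwise product (chi_0 * chi_2)(C) = chi_0(C) * chi_2(C):
  {0}: (1)*(1), {1}: (1)*(exp(4*I*pi/7)), {2}: (1)*(exp(-6*I*pi/7)), {3}: (1)*(exp(-2*I*pi/7)), {4}: (1)*(exp(2*I*pi/7)), {5}: (1)*(exp(6*I*pi/7)), {6}: (1)*(exp(-4*I*pi/7))
so (chi_0 * chi_2) takes values
  {0} -> 1, {1} -> exp(4*I*pi/7), {2} -> exp(-6*I*pi/7), {3} -> exp(-2*I*pi/7), {4} -> exp(2*I*pi/7), {5} -> exp(6*I*pi/7), {6} -> exp(-4*I*pi/7).
Now take the inner product of this character with each irreducible chi from the table, <chi_0*chi_2, chi> = (1/7) sum_C |C| (chi_0*chi_2)(C) conj(chi(C)):
  <chi_0*chi_2, chi_0> = (1/7)[1*(1)*conj(1) + 1*(exp(4*I*pi/7))*conj(1) + 1*(exp(-6*I*pi/7))*conj(1) + 1*(exp(-2*I*pi/7))*conj(1) + 1*(exp(2*I*pi/7))*conj(1) + 1*(exp(6*I*pi/7))*conj(1) + 1*(exp(-4*I*pi/7))*conj(1)]
      = (1/7)[(1) + (exp(4*I*pi/7)) + (exp(-6*I*pi/7)) + (exp(-2*I*pi/7)) + (exp(2*I*pi/7)) + (exp(6*I*pi/7)) + (exp(-4*I*pi/7))] = 0/7 = 0
  <chi_0*chi_2, chi_1> = (1/7)[1*(1)*conj(1) + 1*(exp(4*I*pi/7))*conj(exp(2*I*pi/7)) + 1*(exp(-6*I*pi/7))*conj(exp(4*I*pi/7)) + 1*(exp(-2*I*pi/7))*conj(exp(6*I*pi/7)) + 1*(exp(2*I*pi/7))*conj(exp(-6*I*pi/7)) + 1*(exp(6*I*pi/7))*conj(exp(-4*I*pi/7)) + 1*(exp(-4*I*pi/7))*conj(exp(-2*I*pi/7))]
      = (1/7)[(1) + (exp(2*I*pi/7)) + (exp(4*I*pi/7)) + (exp(6*I*pi/7)) + (exp(-6*I*pi/7)) + (exp(-4*I*pi/7)) + (exp(-2*I*pi/7))] = 0/7 = 0
  <chi_0*chi_2, chi_2> = (1/7)[1*(1)*conj(1) + 1*(exp(4*I*pi/7))*conj(exp(4*I*pi/7)) + 1*(exp(-6*I*pi/7))*conj(exp(-6*I*pi/7)) + 1*(exp(-2*I*pi/7))*conj(exp(-2*I*pi/7)) + 1*(exp(2*I*pi/7))*conj(exp(2*I*pi/7)) + 1*(exp(6*I*pi/7))*conj(exp(6*I*pi/7)) + 1*(exp(-4*I*pi/7))*conj(exp(-4*I*pi/7))]
      = (1/7)[(1) + (1) + (1) + (1) + (1) + (1) + (1)] = 7/7 = 1
  <chi_0*chi_2, chi_3> = (1/7)[1*(1)*conj(1) + 1*(exp(4*I*pi/7))*conj(exp(6*I*pi/7)) + 1*(exp(-6*I*pi/7))*conj(exp(-2*I*pi/7)) + 1*(exp(-2*I*pi/7))*conj(exp(4*I*pi/7)) + 1*(exp(2*I*pi/7))*conj(exp(-4*I*pi/7)) + 1*(exp(6*I*pi/7))*conj(exp(2*I*pi/7)) + 1*(exp(-4*I*pi/7))*conj(exp(-6*I*pi/7))]
      = (1/7)[(1) + (exp(-2*I*pi/7)) + (exp(-4*I*pi/7)) + (exp(-6*I*pi/7)) + (exp(6*I*pi/7)) + (exp(4*I*pi/7)) + (exp(2*I*pi/7))] = 0/7 = 0
  <chi_0*chi_2, chi_4> = (1/7)[1*(1)*conj(1) + 1*(exp(4*I*pi/7))*conj(exp(-6*I*pi/7)) + 1*(exp(-6*I*pi/7))*conj(exp(2*I*pi/7)) + 1*(exp(-2*I*pi/7))*conj(exp(-4*I*pi/7)) + 1*(exp(2*I*pi/7))*conj(exp(4*I*pi/7)) + 1*(exp(6*I*pi/7))*conj(exp(-2*I*pi/7)) + 1*(exp(-4*I*pi/7))*conj(exp(6*I*pi/7))]
      = (1/7)[(1) + (exp(-4*I*pi/7)) + (exp(6*I*pi/7)) + (exp(2*I*pi/7)) + (exp(-2*I*pi/7)) + (exp(-6*I*pi/7)) + (exp(4*I*pi/7))] = 0/7 = 0
  <chi_0*chi_2, chi_5> = (1/7)[1*(1)*conj(1) + 1*(exp(4*I*pi/7))*conj(exp(-4*I*pi/7)) + 1*(exp(-6*I*pi/7))*conj(exp(6*I*pi/7)) + 1*(exp(-2*I*pi/7))*conj(exp(2*I*pi/7)) + 1*(exp(2*I*pi/7))*conj(exp(-2*I*pi/7)) + 1*(exp(6*I*pi/7))*conj(exp(-6*I*pi/7)) + 1*(exp(-4*I*pi/7))*conj(exp(4*I*pi/7))]
      = (1/7)[(1) + (exp(-6*I*pi/7)) + (exp(2*I*pi/7)) + (exp(-4*I*pi/7)) + (exp(4*I*pi/7)) + (exp(-2*I*pi/7)) + (exp(6*I*pi/7))] = 0/7 = 0
  <chi_0*chi_2, chi_6> = (1/7)[1*(1)*conj(1) + 1*(exp(4*I*pi/7))*conj(exp(-2*I*pi/7)) + 1*(exp(-6*I*pi/7))*conj(exp(-4*I*pi/7)) + 1*(exp(-2*I*pi/7))*conj(exp(-6*I*pi/7)) + 1*(exp(2*I*pi/7))*conj(exp(6*I*pi/7)) + 1*(exp(6*I*pi/7))*conj(exp(4*I*pi/7)) + 1*(exp(-4*I*pi/7))*conj(exp(2*I*pi/7))]
      = (1/7)[(1) + (exp(6*I*pi/7)) + (exp(-2*I*pi/7)) + (exp(4*I*pi/7)) + (exp(-4*I*pi/7)) + (exp(2*I*pi/7)) + (exp(-6*I*pi/7))] = 0/7 = 0
(Exp terms are combined using exp(i*s)*conj(exp(i*t)) = exp(i*(s-t)), and sums of them are collapsed using the identity that for every m > 1 the m distinct m-th roots of unity sum to 0, e.g. 1 + exp(2*I*pi/3) + exp(-2*I*pi/3) = 0.)
Hence the multiplicities are chi_2: 1. Dimension check: dim(chi_0)*dim(chi_2) = 1*1 = 1 and sum (mult * dim) = 1*1 = 1.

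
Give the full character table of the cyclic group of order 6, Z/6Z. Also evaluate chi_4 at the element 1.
Character table of Z/6Z (irreps indexed chi_0,...,chi_5 with chi_k(m) = zeta_6^(k*m), zeta_6 = exp(2*pi*i/6)):
  irrep \ class  {0} (size 1)  {1} (size 1)    {2} (size 1)    {3} (size 1)  {4} (size 1)    {5} (size 1)  
  chi_0          1             1               1               1             1               1             
  chi_1          1             exp(I*pi/3)     exp(2*I*pi/3)   -1            exp(-2*I*pi/3)  exp(-I*pi/3)  
  chi_2          1             exp(2*I*pi/3)   exp(-2*I*pi/3)  1             exp(2*I*pi/3)   exp(-2*I*pi/3)
  chi_3          1             -1              1               -1            1               -1            
  chi_4          1             exp(-2*I*pi/3)  exp(2*I*pi/3)   1             exp(-2*I*pi/3)  exp(2*I*pi/3) 
  chi_5          1             exp(-I*pi/3)    exp(-2*I*pi/3)  -1            exp(2*I*pi/3)   exp(I*pi/3)   

Spot check: chi_4(1) = zeta_6^(4*1) = zeta_6^4 = exp(-2*I*pi/3).

Reasoning: Z/6Z is abelian, so all 6 irreducible complex representations are 1-dimensional. They are given by chi_k(m) = zeta_6^(k*m) for k = 0,...,5. Row orthogonality: sum_m chi_k(m) conj(chi_l(m)) = 6 * [k = l].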